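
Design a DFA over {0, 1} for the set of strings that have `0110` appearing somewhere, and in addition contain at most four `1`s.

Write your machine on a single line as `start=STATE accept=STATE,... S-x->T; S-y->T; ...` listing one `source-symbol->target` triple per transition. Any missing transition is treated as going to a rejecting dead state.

Build one automaton per condition and run them in lockstep. The first has 5 states tracking whether and how much of `0110` has been seen; the second has 6 states tracking the count of `1`s, saturating at 5. A product state is a pair (one from each), accepting exactly when both do. Minimizing collapses redundant product states.
16 states suffice.
          0    1  
>  s0     s1   s2 
   s1     s1   s3 
   s2     s4   s5 
   s3     s4   s6 
   s4     s4   s7 
   s5     s8   s9 
   s6    s10   s9 
   s7     s8  s11 
   s8     s8  s12 
   s9     s9   s9 
 * s10   s10  s13 
   s11   s13   s9 
   s12    s9  s14 
 * s13   s13  s15 
   s14   s15   s9 
 * s15   s15   s9 
(> = start, * = accepting)

start=s0; accept=s10,s13,s15; s0-0->s1; s0-1->s2; s1-0->s1; s1-1->s3; s2-0->s4; s2-1->s5; s3-0->s4; s3-1->s6; s4-0->s4; s4-1->s7; s5-0->s8; s5-1->s9; s6-0->s10; s6-1->s9; s7-0->s8; s7-1->s11; s8-0->s8; s8-1->s12; s9-0->s9; s9-1->s9; s10-0->s10; s10-1->s13; s11-0->s13; s11-1->s9; s12-0->s9; s12-1->s14; s13-0->s13; s13-1->s15; s14-0->s15; s14-1->s9; s15-0->s15; s15-1->s9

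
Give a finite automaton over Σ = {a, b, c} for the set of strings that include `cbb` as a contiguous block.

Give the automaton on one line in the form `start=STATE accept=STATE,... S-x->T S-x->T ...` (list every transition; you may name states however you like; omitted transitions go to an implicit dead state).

States q0..q2 record the length of the longest prefix of `cbb` that matches the current input suffix. Reaching q3 means `cbb` has been seen, and we stay there forever. Accept from q3.
        a   b   c  
>  q0   q0  q0  q1 
   q1   q0  q2  q1 
   q2   q0  q3  q1 
 * q3   q3  q3  q3 
(> = start, * = accepting)

start=q0 accept=q3 q0-a->q0 q0-b->q0 q0-c->q1 q1-a->q0 q1-b->q2 q1-c->q1 q2-a->q0 q2-b->q3 q2-c->q1 q3-a->q3 q3-b->q3 q3-c->q3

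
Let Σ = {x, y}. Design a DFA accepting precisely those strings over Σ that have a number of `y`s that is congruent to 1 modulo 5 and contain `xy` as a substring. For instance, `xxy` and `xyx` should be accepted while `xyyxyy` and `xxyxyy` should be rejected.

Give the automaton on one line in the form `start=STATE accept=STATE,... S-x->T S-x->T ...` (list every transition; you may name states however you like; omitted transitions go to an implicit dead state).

start=q0 accept=q3 q0-x->q1 q0-y->q2 q1-x->q1 q1-y->q3 q2-x->q4 q2-y->q5 q3-x->q3 q3-y->q6 q4-x->q4 q4-y->q6 q5-x->q6 q5-y->q7 q6-x->q6 q6-y->q8 q7-x->q8 q7-y->q9 q8-x->q8 q8-y->q10 q9-x->q10 q9-y->q0 q10-x->q10 q10-y->q1

Build one automaton per condition and run them in lockstep. The first has 5 states tracking the count of `y`s modulo 5; the second has 3 states tracking whether and how much of `xy` has been seen. A product state is a pair (one from each), accepting exactly when both do. Equivalent product states are then merged.
          x    y  
>  q0     q1   q2 
   q1     q1   q3 
   q2     q4   q5 
 * q3     q3   q6 
   q4     q4   q6 
   q5     q6   q7 
   q6     q6   q8 
   q7     q8   q9 
   q8     q8  q10 
   q9    q10   q0 
   q10   q10   q1 
(> = start, * = accepting)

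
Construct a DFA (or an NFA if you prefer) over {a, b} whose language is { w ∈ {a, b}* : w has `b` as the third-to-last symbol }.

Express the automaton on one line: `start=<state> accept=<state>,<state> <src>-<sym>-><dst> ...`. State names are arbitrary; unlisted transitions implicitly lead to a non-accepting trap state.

start=S0 accept=S11,S12,S13,S14 S0-a->S1 S0-b->S2 S1-a->S3 S1-b->S4 S2-a->S5 S2-b->S6 S3-a->S7 S3-b->S8 S4-a->S9 S4-b->S10 S5-a->S11 S5-b->S12 S6-a->S13 S6-b->S14 S7-a->S7 S7-b->S8 S8-a->S9 S8-b->S10 S9-a->S11 S9-b->S12 S10-a->S13 S10-b->S14 S11-a->S7 S11-b->S8 S12-a->S9 S12-b->S10 S13-a->S11 S13-b->S12 S14-a->S13 S14-b->S14

A DFA must remember the last 3 symbols (since which symbol is third-to-last isn't known until the input ends). Use one state per possible window of the last ≤3 symbols; accept from those whose window starts with `b`.
A 15-state machine:
          a    b  
>  S0     S1   S2 
   S1     S3   S4 
   S2     S5   S6 
   S3     S7   S8 
   S4     S9  S10 
   S5    S11  S12 
   S6    S13  S14 
   S7     S7   S8 
   S8     S9  S10 
   S9    S11  S12 
   S10   S13  S14 
 * S11    S7   S8 
 * S12    S9  S10 
 * S13   S11  S12 
 * S14   S13  S14 
(> = start, * = accepting)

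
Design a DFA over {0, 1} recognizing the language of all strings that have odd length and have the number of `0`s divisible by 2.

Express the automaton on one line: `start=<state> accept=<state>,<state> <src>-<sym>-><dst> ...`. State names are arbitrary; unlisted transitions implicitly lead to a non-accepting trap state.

start=s0 accept=s2 s0-0->s1 s0-1->s2 s1-0->s0 s1-1->s3 s2-0->s3 s2-1->s0 s3-0->s2 s3-1->s1

Run two small machines in parallel and take their product. One (2 states) tracks the input length modulo 2; the other (2 states) tracks the count of `0`s modulo 2. Each combined state is a pair, one component from each; accept when both components accept.
        0   1  
>  s0   s1  s2 
   s1   s0  s3 
 * s2   s3  s0 
   s3   s2  s1 
(> = start, * = accepting)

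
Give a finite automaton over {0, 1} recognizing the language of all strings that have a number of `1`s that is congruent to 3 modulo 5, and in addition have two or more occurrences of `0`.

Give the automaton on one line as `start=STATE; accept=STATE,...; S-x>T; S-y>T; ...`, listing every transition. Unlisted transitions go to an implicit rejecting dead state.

Build one automaton per condition and run them in lockstep. One (5 states) tracks the count of `1`s modulo 5; the other (4 states) tracks the count of `0`s, saturating at 3. Each combined state is a pair, one component from each; accept when both components accept. After merging equivalent states the machine shrinks.
A 15-state machine:
          0    1  
>  S0     S1   S2 
   S1     S3   S4 
   S2     S4   S5 
   S3     S3   S6 
   S4     S6   S7 
   S5     S7   S8 
   S6     S6   S9 
   S7     S9  S10 
   S8    S10  S11 
   S9     S9  S12 
   S10   S12  S13 
   S11   S13   S0 
 * S12   S12  S14 
   S13   S14   S1 
   S14   S14   S3 
(> = start, * = accepting)

start=S0; accept=S12; S0-0>S1; S0-1>S2; S1-0>S3; S1-1>S4; S2-0>S4; S2-1>S5; S3-0>S3; S3-1>S6; S4-0>S6; S4-1>S7; S5-0>S7; S5-1>S8; S6-0>S6; S6-1>S9; S7-0>S9; S7-1>S10; S8-0>S10; S8-1>S11; S9-0>S9; S9-1>S12; S10-0>S12; S10-1>S13; S11-0>S13; S11-1>S0; S12-0>S12; S12-1>S14; S13-0>S14; S13-1>S1; S14-0>S14; S14-1>S3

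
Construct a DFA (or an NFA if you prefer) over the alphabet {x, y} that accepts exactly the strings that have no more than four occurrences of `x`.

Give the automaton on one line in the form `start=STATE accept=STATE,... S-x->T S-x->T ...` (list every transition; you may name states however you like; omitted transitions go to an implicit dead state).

Only the number of `x`s matters, and only up to 5. Make a chain s0 → s1 → s2 → s3 → s4 → s5 advanced by each `x` (with s5 absorbing); every other symbol self-loops. The accepting set is {s0, s1, s2, s3, s4}.
        x   y  
>* s0   s1  s0 
 * s1   s2  s1 
 * s2   s3  s2 
 * s3   s4  s3 
 * s4   s5  s4 
   s5   s5  s5 
(> = start, * = accepting)

start=s0 accept=s0,s1,s2,s3,s4 s0-x->s1 s0-y->s0 s1-x->s2 s1-y->s1 s2-x->s3 s2-y->s2 s3-x->s4 s3-y->s3 s4-x->s5 s4-y->s4 s5-x->s5 s5-y->s5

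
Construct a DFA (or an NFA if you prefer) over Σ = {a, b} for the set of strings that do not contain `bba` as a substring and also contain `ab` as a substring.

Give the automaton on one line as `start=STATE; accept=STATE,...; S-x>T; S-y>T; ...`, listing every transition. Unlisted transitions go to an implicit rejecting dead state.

Build one automaton per condition and run them in lockstep. The first has 4 states tracking partial matches of the forbidden pattern `bba`; the second has 3 states tracking whether and how much of `ab` has been seen. A product state is a pair (one from each), accepting exactly when both do.
A 9-state machine:
        a   b  
>  S0   S1  S2 
   S1   S1  S3 
   S2   S1  S4 
 * S3   S5  S6 
   S4   S7  S4 
 * S5   S5  S3 
 * S6   S8  S6 
   S7   S7  S8 
   S8   S8  S8 
(> = start, * = accepting)

start=S0; accept=S3,S5,S6; S0-a>S1; S0-b>S2; S1-a>S1; S1-b>S3; S2-a>S1; S2-b>S4; S3-a>S5; S3-b>S6; S4-a>S7; S4-b>S4; S5-a>S5; S5-b>S3; S6-a>S8; S6-b>S6; S7-a>S7; S7-b>S8; S8-a>S8; S8-b>S8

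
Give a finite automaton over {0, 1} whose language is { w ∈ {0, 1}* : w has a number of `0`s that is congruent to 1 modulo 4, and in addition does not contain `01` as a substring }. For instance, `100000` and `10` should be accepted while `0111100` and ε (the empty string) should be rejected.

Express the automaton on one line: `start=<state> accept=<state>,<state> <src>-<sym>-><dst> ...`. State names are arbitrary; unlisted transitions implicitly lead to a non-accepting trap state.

start=s0 accept=s1 s0-0->s1 s0-1->s0 s1-0->s2 s1-1->s3 s2-0->s4 s2-1->s5 s3-0->s5 s3-1->s3 s4-0->s6 s4-1->s7 s5-0->s7 s5-1->s5 s6-0->s1 s6-1->s8 s7-0->s8 s7-1->s7 s8-0->s3 s8-1->s8

Handle the two conditions separately and then intersect. The first has 4 states tracking the count of `0`s modulo 4; the second has 3 states tracking partial matches of the forbidden pattern `01`. A product state is a pair (one from each), accepting exactly when both do.
A 9-state machine:
        0   1  
>  s0   s1  s0 
 * s1   s2  s3 
   s2   s4  s5 
   s3   s5  s3 
   s4   s6  s7 
   s5   s7  s5 
   s6   s1  s8 
   s7   s8  s7 
   s8   s3  s8 
(> = start, * = accepting)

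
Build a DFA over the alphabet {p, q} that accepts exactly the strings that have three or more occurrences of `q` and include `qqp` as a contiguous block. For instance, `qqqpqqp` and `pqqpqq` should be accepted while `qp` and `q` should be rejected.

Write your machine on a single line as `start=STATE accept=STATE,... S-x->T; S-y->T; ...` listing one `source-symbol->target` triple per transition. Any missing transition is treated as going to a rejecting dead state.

start=S0; accept=S8,S11; S0-p->S0; S0-q->S1; S1-p->S2; S1-q->S3; S2-p->S2; S2-q->S4; S3-p->S5; S3-q->S6; S4-p->S7; S4-q->S6; S5-p->S5; S5-q->S8; S6-p->S8; S6-q->S9; S7-p->S7; S7-q->S10; S8-p->S8; S8-q->S11; S9-p->S11; S9-q->S9; S10-p->S12; S10-q->S9; S11-p->S11; S11-q->S11; S12-p->S12; S12-q->S13; S13-p->S14; S13-q->S9; S14-p->S14; S14-q->S13

Build one automaton per condition and run them in lockstep. The first has 5 states tracking the count of `q`s, saturating at 4; the second has 4 states tracking whether and how much of `qqp` has been seen. A product state is a pair (one from each), accepting exactly when both do.
          p    q  
>  S0     S0   S1 
   S1     S2   S3 
   S2     S2   S4 
   S3     S5   S6 
   S4     S7   S6 
   S5     S5   S8 
   S6     S8   S9 
   S7     S7  S10 
 * S8     S8  S11 
   S9    S11   S9 
   S10   S12   S9 
 * S11   S11  S11 
   S12   S12  S13 
   S13   S14   S9 
   S14   S14  S13 
(> = start, * = accepting)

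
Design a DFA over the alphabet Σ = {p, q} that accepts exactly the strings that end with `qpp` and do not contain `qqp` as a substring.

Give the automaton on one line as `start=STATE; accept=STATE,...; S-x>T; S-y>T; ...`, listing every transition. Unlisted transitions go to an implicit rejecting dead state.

Handle the two conditions separately and then intersect. The first has 4 states tracking how much of the suffix `qpp` has currently been matched; the second has 4 states tracking partial matches of the forbidden pattern `qqp`. A product state is a pair (one from each), accepting exactly when both do.
9 states suffice.
        p   q  
>  S0   S0  S1 
   S1   S2  S3 
   S2   S4  S1 
   S3   S5  S3 
 * S4   S0  S1 
   S5   S6  S7 
   S6   S8  S7 
   S7   S5  S7 
   S8   S8  S7 
(> = start, * = accepting)

start=S0; accept=S4; S0-p>S0; S0-q>S1; S1-p>S2; S1-q>S3; S2-p>S4; S2-q>S1; S3-p>S5; S3-q>S3; S4-p>S0; S4-q>S1; S5-p>S6; S5-q>S7; S6-p>S8; S6-q>S7; S7-p>S5; S7-q>S7; S8-p>S8; S8-q>S7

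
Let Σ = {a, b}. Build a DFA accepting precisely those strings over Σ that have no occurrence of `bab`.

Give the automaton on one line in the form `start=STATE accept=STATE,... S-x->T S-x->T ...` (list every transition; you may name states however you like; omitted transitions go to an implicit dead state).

Track partial matches of the forbidden pattern `bab`. State s3 is a dead state reached once `bab` has occurred; every other state accepts. s0 means no part of `bab` is currently matched.
A 4-state machine:
        a   b  
>* s0   s0  s1 
 * s1   s2  s1 
 * s2   s0  s3 
   s3   s3  s3 
(> = start, * = accepting)

start=s0 accept=s0,s1,s2 s0-a->s0 s0-b->s1 s1-a->s2 s1-b->s1 s2-a->s0 s2-b->s3 s3-a->s3 s3-b->s3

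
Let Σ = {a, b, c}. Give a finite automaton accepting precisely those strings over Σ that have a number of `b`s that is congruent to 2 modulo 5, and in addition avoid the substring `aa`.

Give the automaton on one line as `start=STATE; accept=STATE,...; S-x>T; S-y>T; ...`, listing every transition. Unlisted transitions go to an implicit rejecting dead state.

Run two small machines in parallel and take their product. One (5 states) tracks the count of `b`s modulo 5; the other (3 states) tracks partial matches of the forbidden pattern `aa`. Each combined state is a pair, one component from each; accept when both components accept. After merging equivalent states the machine shrinks.
          a    b    c  
>  q0     q1   q2   q0 
   q1     q3   q2   q0 
   q2     q4   q5   q2 
   q3     q3   q3   q3 
   q4     q3   q5   q2 
 * q5     q6   q7   q5 
 * q6     q3   q7   q5 
   q7     q8   q9   q7 
   q8     q3   q9   q7 
   q9    q10   q0   q9 
   q10    q3   q0   q9 
(> = start, * = accepting)

start=q0; accept=q5,q6; q0-a>q1; q0-b>q2; q0-c>q0; q1-a>q3; q1-b>q2; q1-c>q0; q2-a>q4; q2-b>q5; q2-c>q2; q3-a>q3; q3-b>q3; q3-c>q3; q4-a>q3; q4-b>q5; q4-c>q2; q5-a>q6; q5-b>q7; q5-c>q5; q6-a>q3; q6-b>q7; q6-c>q5; q7-a>q8; q7-b>q9; q7-c>q7; q8-a>q3; q8-b>q9; q8-c>q7; q9-a>q10; q9-b>q0; q9-c>q9; q10-a>q3; q10-b>q0; q10-c>q9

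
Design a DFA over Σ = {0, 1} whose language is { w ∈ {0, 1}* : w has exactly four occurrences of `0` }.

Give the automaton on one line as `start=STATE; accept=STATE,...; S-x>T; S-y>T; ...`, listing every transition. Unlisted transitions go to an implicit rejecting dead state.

start=S0; accept=S4; S0-0>S1; S0-1>S0; S1-0>S2; S1-1>S1; S2-0>S3; S2-1>S2; S3-0>S4; S3-1>S3; S4-0>S5; S4-1>S4; S5-0>S5; S5-1>S5

Count `0`s, saturating at 5: states S0 through S4 mean 0 through 4 `0`s seen; S5 means more than 4. Each `0` increments (capped at S5); other symbols loop. Accept from {S4}.
With 6 states:
        0   1  
>  S0   S1  S0 
   S1   S2  S1 
   S2   S3  S2 
   S3   S4  S3 
 * S4   S5  S4 
   S5   S5  S5 
(> = start, * = accepting)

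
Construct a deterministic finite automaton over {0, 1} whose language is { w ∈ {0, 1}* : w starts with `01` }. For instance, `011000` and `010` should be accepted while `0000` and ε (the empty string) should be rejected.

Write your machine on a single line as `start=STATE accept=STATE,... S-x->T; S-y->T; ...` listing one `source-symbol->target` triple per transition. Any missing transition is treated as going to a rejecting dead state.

start=S0; accept=S2; S0-0->S1; S0-1->S3; S1-0->S3; S1-1->S2; S2-0->S2; S2-1->S2; S3-0->S3; S3-1->S3

Walk along `01` while the input agrees: from S0 take `0` to S1, and so on. Any deviation drops to the rejecting sink S3. Once S2 is reached the prefix is confirmed and every continuation is accepted.
A 4-state machine:
        0   1  
>  S0   S1  S3 
   S1   S3  S2 
 * S2   S2  S2 
   S3   S3  S3 
(> = start, * = accepting)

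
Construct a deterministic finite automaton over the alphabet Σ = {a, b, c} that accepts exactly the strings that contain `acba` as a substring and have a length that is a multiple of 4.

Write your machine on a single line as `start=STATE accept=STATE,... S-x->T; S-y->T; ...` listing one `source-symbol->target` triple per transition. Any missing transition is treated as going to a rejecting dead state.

Run two small machines in parallel and take their product. The first has 5 states tracking whether and how much of `acba` has been seen; the second has 4 states tracking the input length modulo 4. A product state is a pair (one from each), accepting exactly when both do.
A 20-state machine:
          a    b    c  
>  s0     s1   s2   s2 
   s1     s3   s4   s5 
   s2     s3   s4   s4 
   s3     s6   s7   s8 
   s4     s6   s7   s7 
   s5     s6   s9   s7 
   s6    s10   s0  s11 
   s7    s10   s0   s0 
   s8    s10  s12   s0 
   s9    s13   s0   s0 
   s10    s1   s2  s14 
   s11    s1  s15   s2 
   s12   s16   s2   s2 
 * s13   s16  s16  s16 
   s14    s3  s17   s4 
   s15   s18   s4   s4 
   s16   s18  s18  s18 
   s17   s19   s7   s7 
   s18   s19  s19  s19 
   s19   s13  s13  s13 
(> = start, * = accepting)

start=s0; accept=s13; s0-a->s1; s0-b->s2; s0-c->s2; s1-a->s3; s1-b->s4; s1-c->s5; s2-a->s3; s2-b->s4; s2-c->s4; s3-a->s6; s3-b->s7; s3-c->s8; s4-a->s6; s4-b->s7; s4-c->s7; s5-a->s6; s5-b->s9; s5-c->s7; s6-a->s10; s6-b->s0; s6-c->s11; s7-a->s10; s7-b->s0; s7-c->s0; s8-a->s10; s8-b->s12; s8-c->s0; s9-a->s13; s9-b->s0; s9-c->s0; s10-a->s1; s10-b->s2; s10-c->s14; s11-a->s1; s11-b->s15; s11-c->s2; s12-a->s16; s12-b->s2; s12-c->s2; s13-a->s16; s13-b->s16; s13-c->s16; s14-a->s3; s14-b->s17; s14-c->s4; s15-a->s18; s15-b->s4; s15-c->s4; s16-a->s18; s16-b->s18; s16-c->s18; s17-a->s19; s17-b->s7; s17-c->s7; s18-a->s19; s18-b->s19; s18-c->s19; s19-a->s13; s19-b->s13; s19-c->s13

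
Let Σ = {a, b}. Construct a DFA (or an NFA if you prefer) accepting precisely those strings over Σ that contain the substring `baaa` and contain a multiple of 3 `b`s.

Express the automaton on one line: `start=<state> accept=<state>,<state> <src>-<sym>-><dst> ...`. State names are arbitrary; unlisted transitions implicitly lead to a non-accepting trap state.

Run two small machines in parallel and take their product. One (5 states) tracks whether and how much of `baaa` has been seen; the other (3 states) tracks the count of `b`s modulo 3. Each combined state is a pair, one component from each; accept when both components accept.
          a    b  
>  q0     q0   q1 
   q1     q2   q3 
   q2     q4   q3 
   q3     q5   q6 
   q4     q7   q3 
   q5     q8   q6 
   q6     q9   q1 
   q7     q7  q10 
   q8    q10   q6 
   q9    q11   q1 
   q10   q10  q12 
   q11   q12   q1 
 * q12   q12   q7 
(> = start, * = accepting)

start=q0 accept=q12 q0-a->q0 q0-b->q1 q1-a->q2 q1-b->q3 q2-a->q4 q2-b->q3 q3-a->q5 q3-b->q6 q4-a->q7 q4-b->q3 q5-a->q8 q5-b->q6 q6-a->q9 q6-b->q1 q7-a->q7 q7-b->q10 q8-a->q10 q8-b->q6 q9-a->q11 q9-b->q1 q10-a->q10 q10-b->q12 q11-a->q12 q11-b->q1 q12-a->q12 q12-b->q7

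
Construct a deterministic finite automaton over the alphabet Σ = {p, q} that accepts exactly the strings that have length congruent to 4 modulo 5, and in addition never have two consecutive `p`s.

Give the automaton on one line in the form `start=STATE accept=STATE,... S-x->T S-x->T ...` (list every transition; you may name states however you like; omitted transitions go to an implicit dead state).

start=A accept=K,L A-p->B A-q->C B-p->D B-q->E C-p->F C-q->E D-p->G D-q->G E-p->H E-q->I F-p->G F-q->I G-p->J G-q->J H-p->J H-q->K I-p->L I-q->K J-p->M J-q->M K-p->N K-q->A L-p->M L-q->A M-p->O M-q->O N-p->O N-q->C O-p->D O-q->D

Build one automaton per condition and run them in lockstep. One (5 states) tracks the input length modulo 5; the other (3 states) tracks partial matches of the forbidden pattern `pp`. Each combined state is a pair, one component from each; accept when both components accept.
       p  q 
>  A   B  C 
   B   D  E 
   C   F  E 
   D   G  G 
   E   H  I 
   F   G  I 
   G   J  J 
   H   J  K 
   I   L  K 
   J   M  M 
 * K   N  A 
 * L   M  A 
   M   O  O 
   N   O  C 
   O   D  D 
(> = start, * = accepting)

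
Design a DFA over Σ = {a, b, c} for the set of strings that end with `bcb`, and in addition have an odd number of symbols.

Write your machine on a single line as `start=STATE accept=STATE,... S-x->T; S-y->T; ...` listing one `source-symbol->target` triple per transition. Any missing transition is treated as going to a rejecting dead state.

Run two small machines in parallel and take their product. The first has 4 states tracking how much of the suffix `bcb` has currently been matched; the second has 2 states tracking the input length modulo 2. A product state is a pair (one from each), accepting exactly when both do. Equivalent product states are then merged.
5 states suffice.
        a   b   c  
>  q0   q1  q2  q1 
   q1   q0  q0  q0 
   q2   q0  q0  q3 
   q3   q1  q4  q1 
 * q4   q0  q0  q3 
(> = start, * = accepting)

start=q0; accept=q4; q0-a->q1; q0-b->q2; q0-c->q1; q1-a->q0; q1-b->q0; q1-c->q0; q2-a->q0; q2-b->q0; q2-c->q3; q3-a->q1; q3-b->q4; q3-c->q1; q4-a->q0; q4-b->q0; q4-c->q3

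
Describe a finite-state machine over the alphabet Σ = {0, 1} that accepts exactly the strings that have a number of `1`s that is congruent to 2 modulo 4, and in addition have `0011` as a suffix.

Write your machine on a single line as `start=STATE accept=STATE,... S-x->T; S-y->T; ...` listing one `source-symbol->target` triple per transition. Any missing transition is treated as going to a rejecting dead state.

start=S0; accept=S7; S0-0->S1; S0-1->S2; S1-0->S3; S1-1->S2; S2-0->S2; S2-1->S4; S3-0->S3; S3-1->S5; S4-0->S4; S4-1->S6; S5-0->S2; S5-1->S7; S6-0->S6; S6-1->S0; S7-0->S4; S7-1->S6

Run two small machines in parallel and take their product. The first has 4 states tracking the count of `1`s modulo 4; the second has 5 states tracking how much of the suffix `0011` has currently been matched. A product state is a pair (one from each), accepting exactly when both do. After merging equivalent states the machine shrinks.
8 states suffice.
        0   1  
>  S0   S1  S2 
   S1   S3  S2 
   S2   S2  S4 
   S3   S3  S5 
   S4   S4  S6 
   S5   S2  S7 
   S6   S6  S0 
 * S7   S4  S6 
(> = start, * = accepting)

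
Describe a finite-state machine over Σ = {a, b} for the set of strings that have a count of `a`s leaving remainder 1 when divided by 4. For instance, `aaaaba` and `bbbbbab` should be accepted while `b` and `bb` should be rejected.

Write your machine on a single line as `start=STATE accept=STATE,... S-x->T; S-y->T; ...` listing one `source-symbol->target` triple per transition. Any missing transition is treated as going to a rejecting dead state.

The only thing that matters is how many `a`s have appeared, reduced mod 4. Use one state per residue: s0 for 0, …, s3 for 3. Reading `a` moves to the next residue; anything else stays put. s1 is accepting.
        a   b  
>  s0   s1  s0 
 * s1   s2  s1 
   s2   s3  s2 
   s3   s0  s3 
(> = start, * = accepting)

start=s0; accept=s1; s0-a->s1; s0-b->s0; s1-a->s2; s1-b->s1; s2-a->s3; s2-b->s2; s3-a->s0; s3-b->s3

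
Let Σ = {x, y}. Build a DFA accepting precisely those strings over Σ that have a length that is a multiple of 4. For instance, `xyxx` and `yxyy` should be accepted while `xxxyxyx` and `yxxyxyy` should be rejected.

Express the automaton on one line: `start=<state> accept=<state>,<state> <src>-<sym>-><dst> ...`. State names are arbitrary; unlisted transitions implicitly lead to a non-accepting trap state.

start=s0 accept=s0 s0-x->s1 s0-y->s1 s1-x->s2 s1-y->s2 s2-x->s3 s2-y->s3 s3-x->s0 s3-y->s0

Only the length mod 4 matters, so use a 4-cycle: from any state, every input symbol moves to the next state, wrapping s3 back to s0. Mark s0 accepting.
With 4 states:
        x   y  
>* s0   s1  s1 
   s1   s2  s2 
   s2   s3  s3 
   s3   s0  s0 
(> = start, * = accepting)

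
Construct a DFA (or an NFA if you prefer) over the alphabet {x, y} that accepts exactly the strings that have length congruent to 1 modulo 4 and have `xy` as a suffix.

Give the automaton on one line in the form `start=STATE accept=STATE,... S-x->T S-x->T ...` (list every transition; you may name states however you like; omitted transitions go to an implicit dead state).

start=A accept=F A-x->B A-y->B B-x->C B-y->C C-x->D C-y->D D-x->E D-y->A E-x->B E-y->F F-x->C F-y->C

Handle the two conditions separately and then intersect. The first has 4 states tracking the input length modulo 4; the second has 3 states tracking how much of the suffix `xy` has currently been matched. A product state is a pair (one from each), accepting exactly when both do. Minimizing collapses redundant product states.
       x  y 
>  A   B  B 
   B   C  C 
   C   D  D 
   D   E  A 
   E   B  F 
 * F   C  C 
(> = start, * = accepting)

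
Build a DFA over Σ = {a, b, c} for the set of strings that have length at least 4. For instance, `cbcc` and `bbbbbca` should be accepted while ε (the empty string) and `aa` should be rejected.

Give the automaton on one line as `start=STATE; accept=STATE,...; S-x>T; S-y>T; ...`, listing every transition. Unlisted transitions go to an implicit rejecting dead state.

start=S0; accept=S4,S5; S0-a>S1; S0-b>S1; S0-c>S1; S1-a>S2; S1-b>S2; S1-c>S2; S2-a>S3; S2-b>S3; S2-c>S3; S3-a>S4; S3-b>S4; S3-c>S4; S4-a>S5; S4-b>S5; S4-c>S5; S5-a>S5; S5-b>S5; S5-c>S5

We only need to distinguish lengths 0, 1, …, 4, and '>4'. Chain S0 → S1 → S2 → S3 → S4 → S5 on every symbol, with S5 looping. Accepting states: {S4, S5}.
        a   b   c  
>  S0   S1  S1  S1 
   S1   S2  S2  S2 
   S2   S3  S3  S3 
   S3   S4  S4  S4 
 * S4   S5  S5  S5 
 * S5   S5  S5  S5 
(> = start, * = accepting)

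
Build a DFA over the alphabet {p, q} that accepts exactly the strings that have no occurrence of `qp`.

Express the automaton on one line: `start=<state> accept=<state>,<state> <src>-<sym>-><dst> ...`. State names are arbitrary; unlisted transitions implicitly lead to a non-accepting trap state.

Track partial matches of the forbidden pattern `qp`. State C is a dead state reached once `qp` has occurred; every other state accepts. A means no part of `qp` is currently matched.
A 3-state machine:
       p  q 
>* A   A  B 
 * B   C  B 
   C   C  C 
(> = start, * = accepting)

start=A accept=A,B A-p->A A-q->B B-p->C B-q->B C-p->C C-q->C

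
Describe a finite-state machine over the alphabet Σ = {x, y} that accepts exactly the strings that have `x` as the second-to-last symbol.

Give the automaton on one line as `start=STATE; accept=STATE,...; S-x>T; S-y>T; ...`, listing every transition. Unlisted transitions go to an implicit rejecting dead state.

start=S0; accept=S3,S4; S0-x>S1; S0-y>S2; S1-x>S3; S1-y>S4; S2-x>S5; S2-y>S6; S3-x>S3; S3-y>S4; S4-x>S5; S4-y>S6; S5-x>S3; S5-y>S4; S6-x>S5; S6-y>S6

A DFA must remember the last 2 symbols (since which symbol is second-to-last isn't known until the input ends). Use one state per possible window of the last ≤2 symbols; accept from those whose window starts with `x`.
7 states suffice.
        x   y  
>  S0   S1  S2 
   S1   S3  S4 
   S2   S5  S6 
 * S3   S3  S4 
 * S4   S5  S6 
   S5   S3  S4 
   S6   S5  S6 
(> = start, * = accepting)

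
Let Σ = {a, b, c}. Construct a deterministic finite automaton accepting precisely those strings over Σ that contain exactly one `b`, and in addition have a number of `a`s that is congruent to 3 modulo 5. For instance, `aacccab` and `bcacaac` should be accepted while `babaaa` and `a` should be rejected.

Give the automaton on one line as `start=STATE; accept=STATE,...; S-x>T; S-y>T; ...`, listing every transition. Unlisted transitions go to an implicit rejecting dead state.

Build one automaton per condition and run them in lockstep. One (3 states) tracks the count of `b`s, saturating at 2; the other (5 states) tracks the count of `a`s modulo 5. Each combined state is a pair, one component from each; accept when both components accept. After merging equivalent states the machine shrinks.
11 states suffice.
          a    b    c  
>  S0     S1   S2   S0 
   S1     S3   S4   S1 
   S2     S4   S5   S2 
   S3     S6   S7   S3 
   S4     S7   S5   S4 
   S5     S5   S5   S5 
   S6     S8   S9   S6 
   S7     S9   S5   S7 
   S8     S0  S10   S8 
 * S9    S10   S5   S9 
   S10    S2   S5  S10 
(> = start, * = accepting)

start=S0; accept=S9; S0-a>S1; S0-b>S2; S0-c>S0; S1-a>S3; S1-b>S4; S1-c>S1; S2-a>S4; S2-b>S5; S2-c>S2; S3-a>S6; S3-b>S7; S3-c>S3; S4-a>S7; S4-b>S5; S4-c>S4; S5-a>S5; S5-b>S5; S5-c>S5; S6-a>S8; S6-b>S9; S6-c>S6; S7-a>S9; S7-b>S5; S7-c>S7; S8-a>S0; S8-b>S10; S8-c>S8; S9-a>S10; S9-b>S5; S9-c>S9; S10-a>S2; S10-b>S5; S10-c>S10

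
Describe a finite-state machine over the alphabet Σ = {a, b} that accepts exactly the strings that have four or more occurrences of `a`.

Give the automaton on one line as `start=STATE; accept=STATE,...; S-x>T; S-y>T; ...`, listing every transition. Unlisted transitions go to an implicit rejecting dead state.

Count `a`s, saturating at 5: states S0 through S4 mean 0 through 4 `a`s seen; S5 means more than 4. Each `a` increments (capped at S5); other symbols loop. Accept from {S4, S5}.
With 6 states:
        a   b  
>  S0   S1  S0 
   S1   S2  S1 
   S2   S3  S2 
   S3   S4  S3 
 * S4   S5  S4 
 * S5   S5  S5 
(> = start, * = accepting)

start=S0; accept=S4,S5; S0-a>S1; S0-b>S0; S1-a>S2; S1-b>S1; S2-a>S3; S2-b>S2; S3-a>S4; S3-b>S3; S4-a>S5; S4-b>S4; S5-a>S5; S5-b>S5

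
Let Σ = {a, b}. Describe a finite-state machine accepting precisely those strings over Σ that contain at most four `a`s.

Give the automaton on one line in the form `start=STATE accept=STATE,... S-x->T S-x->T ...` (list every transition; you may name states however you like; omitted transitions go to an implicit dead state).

start=s0 accept=s0,s1,s2,s3,s4 s0-a->s1 s0-b->s0 s1-a->s2 s1-b->s1 s2-a->s3 s2-b->s2 s3-a->s4 s3-b->s3 s4-a->s5 s4-b->s4 s5-a->s5 s5-b->s5

Only the number of `a`s matters, and only up to 5. Make a chain s0 → s1 → s2 → s3 → s4 → s5 advanced by each `a` (with s5 absorbing); every other symbol self-loops. The accepting set is {s0, s1, s2, s3, s4}.
A 6-state machine:
        a   b  
>* s0   s1  s0 
 * s1   s2  s1 
 * s2   s3  s2 
 * s3   s4  s3 
 * s4   s5  s4 
   s5   s5  s5 
(> = start, * = accepting)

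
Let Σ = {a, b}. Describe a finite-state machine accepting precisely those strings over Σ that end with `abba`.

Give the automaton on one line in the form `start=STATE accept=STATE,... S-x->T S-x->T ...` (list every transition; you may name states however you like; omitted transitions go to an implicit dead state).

start=s0 accept=s4 s0-a->s1 s0-b->s0 s1-a->s1 s1-b->s2 s2-a->s1 s2-b->s3 s3-a->s4 s3-b->s0 s4-a->s1 s4-b->s2

Remember how much of `abba` the current input suffix matches. State s0 means no match yet; s1 means the last symbol is `a`; s2 means the last 2 symbols are `ab`; s3 means the last 3 symbols are `abb`; s4 means the last 4 symbols are `abba`. Only s4 accepts. On a mismatch, fall back to the longest proper suffix that is still a prefix of `abba`.
        a   b  
>  s0   s1  s0 
   s1   s1  s2 
   s2   s1  s3 
   s3   s4  s0 
 * s4   s1  s2 
(> = start, * = accepting)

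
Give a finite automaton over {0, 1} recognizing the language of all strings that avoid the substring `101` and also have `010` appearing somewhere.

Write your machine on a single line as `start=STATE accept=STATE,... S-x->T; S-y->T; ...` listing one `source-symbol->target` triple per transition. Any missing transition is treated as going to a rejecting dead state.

Run two small machines in parallel and take their product. The first has 4 states tracking partial matches of the forbidden pattern `101`; the second has 4 states tracking whether and how much of `010` has been seen. A product state is a pair (one from each), accepting exactly when both do.
       0  1 
>  A   B  C 
   B   B  D 
   C   E  C 
   D   F  C 
   E   B  G 
 * F   H  I 
   G   I  J 
 * H   H  K 
   I   I  I 
   J   L  J 
 * K   F  K 
   L   L  G 
(> = start, * = accepting)

start=A; accept=F,H,K; A-0->B; A-1->C; B-0->B; B-1->D; C-0->E; C-1->C; D-0->F; D-1->C; E-0->B; E-1->G; F-0->H; F-1->I; G-0->I; G-1->J; H-0->H; H-1->K; I-0->I; I-1->I; J-0->L; J-1->J; K-0->F; K-1->K; L-0->L; L-1->G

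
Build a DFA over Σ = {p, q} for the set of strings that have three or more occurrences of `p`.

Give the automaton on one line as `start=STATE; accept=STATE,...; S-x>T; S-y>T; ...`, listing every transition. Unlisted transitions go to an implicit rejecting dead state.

start=A; accept=D,E; A-p>B; A-q>A; B-p>C; B-q>B; C-p>D; C-q>C; D-p>E; D-q>D; E-p>E; E-q>E

Only the number of `p`s matters, and only up to 4. Make a chain A → B → C → D → E advanced by each `p` (with E absorbing); every other symbol self-loops. The accepting set is {D, E}.
A 5-state machine:
       p  q 
>  A   B  A 
   B   C  B 
   C   D  C 
 * D   E  D 
 * E   E  E 
(> = start, * = accepting)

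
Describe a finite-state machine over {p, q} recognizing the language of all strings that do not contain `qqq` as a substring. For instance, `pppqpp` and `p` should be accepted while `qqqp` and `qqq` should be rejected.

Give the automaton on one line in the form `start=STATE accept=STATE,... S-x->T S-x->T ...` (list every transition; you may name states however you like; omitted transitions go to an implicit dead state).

This is the complement of 'contains `qqq`'. Use the same substring-matching states — s0 through s3 holding how much of `qqq` has just been matched — but flip the accepting set: everything except the trap s3 accepts.
4 states suffice.
        p   q  
>* s0   s0  s1 
 * s1   s0  s2 
 * s2   s0  s3 
   s3   s3  s3 
(> = start, * = accepting)

start=s0 accept=s0,s1,s2 s0-p->s0 s0-q->s1 s1-p->s0 s1-q->s2 s2-p->s0 s2-q->s3 s3-p->s3 s3-q->s3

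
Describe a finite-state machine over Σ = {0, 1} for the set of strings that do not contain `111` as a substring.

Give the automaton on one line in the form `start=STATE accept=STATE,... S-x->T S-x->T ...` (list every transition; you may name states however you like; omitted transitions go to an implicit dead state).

Track partial matches of the forbidden pattern `111`. State D is a dead state reached once `111` has occurred; every other state accepts. A means no part of `111` is currently matched.
With 4 states:
       0  1 
>* A   A  B 
 * B   A  C 
 * C   A  D 
   D   D  D 
(> = start, * = accepting)

start=A accept=A,B,C A-0->A A-1->B B-0->A B-1->C C-0->A C-1->D D-0->D D-1->D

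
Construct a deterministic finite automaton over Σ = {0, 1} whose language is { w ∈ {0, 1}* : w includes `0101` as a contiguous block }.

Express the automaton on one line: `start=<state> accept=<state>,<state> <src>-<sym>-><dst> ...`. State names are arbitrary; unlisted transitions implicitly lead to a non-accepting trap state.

start=q0 accept=q4 q0-0->q1 q0-1->q0 q1-0->q1 q1-1->q2 q2-0->q3 q2-1->q0 q3-0->q1 q3-1->q4 q4-0->q4 q4-1->q4

States q0..q3 record the length of the longest prefix of `0101` that matches the current input suffix. Reaching q4 means `0101` has been seen, and we stay there forever. Accept from q4.
A 5-state machine:
        0   1  
>  q0   q1  q0 
   q1   q1  q2 
   q2   q3  q0 
   q3   q1  q4 
 * q4   q4  q4 
(> = start, * = accepting)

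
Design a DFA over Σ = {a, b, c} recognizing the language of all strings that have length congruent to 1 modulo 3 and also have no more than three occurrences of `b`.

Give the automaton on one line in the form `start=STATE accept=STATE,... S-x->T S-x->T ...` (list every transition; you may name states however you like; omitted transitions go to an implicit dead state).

start=s0 accept=s1,s2,s9,s10 s0-a->s1 s0-b->s2 s0-c->s1 s1-a->s3 s1-b->s4 s1-c->s3 s2-a->s4 s2-b->s5 s2-c->s4 s3-a->s0 s3-b->s6 s3-c->s0 s4-a->s6 s4-b->s7 s4-c->s6 s5-a->s7 s5-b->s8 s5-c->s7 s6-a->s2 s6-b->s9 s6-c->s2 s7-a->s9 s7-b->s10 s7-c->s9 s8-a->s10 s8-b->s11 s8-c->s10 s9-a->s5 s9-b->s12 s9-c->s5 s10-a->s12 s10-b->s11 s10-c->s12 s11-a->s11 s11-b->s11 s11-c->s11 s12-a->s8 s12-b->s11 s12-c->s8

Handle the two conditions separately and then intersect. One (3 states) tracks the input length modulo 3; the other (5 states) tracks the count of `b`s, saturating at 4. Each combined state is a pair, one component from each; accept when both components accept. Equivalent product states are then merged.
A 13-state machine:
          a    b    c  
>  s0     s1   s2   s1 
 * s1     s3   s4   s3 
 * s2     s4   s5   s4 
   s3     s0   s6   s0 
   s4     s6   s7   s6 
   s5     s7   s8   s7 
   s6     s2   s9   s2 
   s7     s9  s10   s9 
   s8    s10  s11  s10 
 * s9     s5  s12   s5 
 * s10   s12  s11  s12 
   s11   s11  s11  s11 
   s12    s8  s11   s8 
(> = start, * = accepting)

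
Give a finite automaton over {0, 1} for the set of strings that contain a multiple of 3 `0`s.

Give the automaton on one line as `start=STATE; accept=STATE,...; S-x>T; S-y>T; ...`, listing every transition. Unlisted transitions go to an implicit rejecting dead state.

start=q0; accept=q0; q0-0>q1; q0-1>q0; q1-0>q2; q1-1>q1; q2-0>q0; q2-1>q2

The only thing that matters is how many `0`s have appeared, reduced mod 3. Use one state per residue: q0 for 0, …, q2 for 2. Reading `0` moves to the next residue; anything else stays put. q0 is accepting.
        0   1  
>* q0   q1  q0 
   q1   q2  q1 
   q2   q0  q2 
(> = start, * = accepting)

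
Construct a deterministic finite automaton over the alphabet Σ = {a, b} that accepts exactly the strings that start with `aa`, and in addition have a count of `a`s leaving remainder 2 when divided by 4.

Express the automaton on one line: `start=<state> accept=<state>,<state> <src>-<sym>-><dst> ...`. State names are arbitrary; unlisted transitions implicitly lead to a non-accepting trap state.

start=S0 accept=S3 S0-a->S1 S0-b->S2 S1-a->S3 S1-b->S2 S2-a->S2 S2-b->S2 S3-a->S4 S3-b->S3 S4-a->S5 S4-b->S4 S5-a->S6 S5-b->S5 S6-a->S3 S6-b->S6

Run two small machines in parallel and take their product. One (4 states) tracks whether the input so far still matches the prefix `aa`; the other (4 states) tracks the count of `a`s modulo 4. Each combined state is a pair, one component from each; accept when both components accept. Minimizing collapses redundant product states.
7 states suffice.
        a   b  
>  S0   S1  S2 
   S1   S3  S2 
   S2   S2  S2 
 * S3   S4  S3 
   S4   S5  S4 
   S5   S6  S5 
   S6   S3  S6 
(> = start, * = accepting)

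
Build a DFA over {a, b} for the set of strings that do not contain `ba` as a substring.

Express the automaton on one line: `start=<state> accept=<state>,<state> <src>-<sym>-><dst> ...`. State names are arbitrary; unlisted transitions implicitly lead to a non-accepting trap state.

start=s0 accept=s0,s1 s0-a->s0 s0-b->s1 s1-a->s2 s1-b->s1 s2-a->s2 s2-b->s2

Track partial matches of the forbidden pattern `ba`. State s2 is a dead state reached once `ba` has occurred; every other state accepts. s0 means no part of `ba` is currently matched.
With 3 states:
        a   b  
>* s0   s0  s1 
 * s1   s2  s1 
   s2   s2  s2 
(> = start, * = accepting)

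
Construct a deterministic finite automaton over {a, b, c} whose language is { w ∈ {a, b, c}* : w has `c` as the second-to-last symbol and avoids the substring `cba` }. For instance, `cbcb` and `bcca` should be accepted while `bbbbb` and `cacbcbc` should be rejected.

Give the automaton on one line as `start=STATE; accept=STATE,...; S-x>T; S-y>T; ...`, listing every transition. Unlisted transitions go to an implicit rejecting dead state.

Run two small machines in parallel and take their product. One (13 states) tracks the last 2 symbols read; the other (4 states) tracks partial matches of the forbidden pattern `cba`. Each combined state is a pair, one component from each; accept when both components accept.
          a    b    c  
>  q0     q1   q2   q3 
   q1     q4   q5   q6 
   q2     q7   q8   q9 
   q3    q10  q11  q12 
   q4     q4   q5   q6 
   q5     q7   q8   q9 
   q6    q10  q11  q12 
   q7     q4   q5   q6 
   q8     q7   q8   q9 
   q9    q10  q11  q12 
 * q10    q4   q5   q6 
 * q11   q13   q8   q9 
 * q12   q10  q11  q12 
   q13   q14  q15  q16 
   q14   q14  q15  q16 
   q15   q13  q17  q18 
   q16   q19  q20  q21 
   q17   q13  q17  q18 
   q18   q19  q20  q21 
   q19   q14  q15  q16 
   q20   q13  q17  q18 
   q21   q19  q20  q21 
(> = start, * = accepting)

start=q0; accept=q10,q11,q12; q0-a>q1; q0-b>q2; q0-c>q3; q1-a>q4; q1-b>q5; q1-c>q6; q2-a>q7; q2-b>q8; q2-c>q9; q3-a>q10; q3-b>q11; q3-c>q12; q4-a>q4; q4-b>q5; q4-c>q6; q5-a>q7; q5-b>q8; q5-c>q9; q6-a>q10; q6-b>q11; q6-c>q12; q7-a>q4; q7-b>q5; q7-c>q6; q8-a>q7; q8-b>q8; q8-c>q9; q9-a>q10; q9-b>q11; q9-c>q12; q10-a>q4; q10-b>q5; q10-c>q6; q11-a>q13; q11-b>q8; q11-c>q9; q12-a>q10; q12-b>q11; q12-c>q12; q13-a>q14; q13-b>q15; q13-c>q16; q14-a>q14; q14-b>q15; q14-c>q16; q15-a>q13; q15-b>q17; q15-c>q18; q16-a>q19; q16-b>q20; q16-c>q21; q17-a>q13; q17-b>q17; q17-c>q18; q18-a>q19; q18-b>q20; q18-c>q21; q19-a>q14; q19-b>q15; q19-c>q16; q20-a>q13; q20-b>q17; q20-c>q18; q21-a>q19; q21-b>q20; q21-c>q21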